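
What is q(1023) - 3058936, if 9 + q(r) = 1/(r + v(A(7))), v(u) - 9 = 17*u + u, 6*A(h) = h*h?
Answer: -3606496154/1179 ≈ -3.0589e+6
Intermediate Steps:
A(h) = h²/6 (A(h) = (h*h)/6 = h²/6)
v(u) = 9 + 18*u (v(u) = 9 + (17*u + u) = 9 + 18*u)
q(r) = -9 + 1/(156 + r) (q(r) = -9 + 1/(r + (9 + 18*((⅙)*7²))) = -9 + 1/(r + (9 + 18*((⅙)*49))) = -9 + 1/(r + (9 + 18*(49/6))) = -9 + 1/(r + (9 + 147)) = -9 + 1/(r + 156) = -9 + 1/(156 + r))
q(1023) - 3058936 = (-1403 - 9*1023)/(156 + 1023) - 3058936 = (-1403 - 9207)/1179 - 3058936 = (1/1179)*(-10610) - 3058936 = -10610/1179 - 3058936 = -3606496154/1179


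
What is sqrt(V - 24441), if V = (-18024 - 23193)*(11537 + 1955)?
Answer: I*sqrt(556124205) ≈ 23582.0*I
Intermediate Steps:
V = -556099764 (V = -41217*13492 = -556099764)
sqrt(V - 24441) = sqrt(-556099764 - 24441) = sqrt(-556124205) = I*sqrt(556124205)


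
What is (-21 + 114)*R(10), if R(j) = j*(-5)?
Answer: -4650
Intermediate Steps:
R(j) = -5*j
(-21 + 114)*R(10) = (-21 + 114)*(-5*10) = 93*(-50) = -4650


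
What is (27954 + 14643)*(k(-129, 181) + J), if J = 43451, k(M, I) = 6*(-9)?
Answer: 1848582009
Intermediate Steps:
k(M, I) = -54
(27954 + 14643)*(k(-129, 181) + J) = (27954 + 14643)*(-54 + 43451) = 42597*43397 = 1848582009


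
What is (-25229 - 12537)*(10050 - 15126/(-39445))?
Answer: -650950171392/1715 ≈ -3.7956e+8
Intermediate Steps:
(-25229 - 12537)*(10050 - 15126/(-39445)) = -37766*(10050 - 15126*(-1/39445)) = -37766*(10050 + 15126/39445) = -37766*396437376/39445 = -650950171392/1715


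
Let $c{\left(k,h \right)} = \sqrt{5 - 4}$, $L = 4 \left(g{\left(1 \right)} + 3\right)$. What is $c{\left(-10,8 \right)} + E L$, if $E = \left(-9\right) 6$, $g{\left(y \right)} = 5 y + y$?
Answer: $-1943$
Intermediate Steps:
$g{\left(y \right)} = 6 y$
$L = 36$ ($L = 4 \left(6 \cdot 1 + 3\right) = 4 \left(6 + 3\right) = 4 \cdot 9 = 36$)
$c{\left(k,h \right)} = 1$ ($c{\left(k,h \right)} = \sqrt{1} = 1$)
$E = -54$
$c{\left(-10,8 \right)} + E L = 1 - 1944 = -1943$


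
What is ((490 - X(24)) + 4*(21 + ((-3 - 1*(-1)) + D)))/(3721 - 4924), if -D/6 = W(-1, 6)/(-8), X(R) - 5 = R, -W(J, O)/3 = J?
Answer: -182/401 ≈ -0.45387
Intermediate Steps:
W(J, O) = -3*J
X(R) = 5 + R
D = 9/4 (D = -6*(-3*(-1))/(-8) = -18*(-1)/8 = -6*(-3/8) = 9/4 ≈ 2.2500)
((490 - X(24)) + 4*(21 + ((-3 - 1*(-1)) + D)))/(3721 - 4924) = ((490 - (5 + 24)) + 4*(21 + ((-3 - 1*(-1)) + 9/4)))/(3721 - 4924) = ((490 - 1*29) + 4*(21 + ((-3 + 1) + 9/4)))/(-1203) = ((490 - 29) + 4*(21 + (-2 + 9/4)))*(-1/1203) = (461 + 4*(21 + ¼))*(-1/1203) = (461 + 4*(85/4))*(-1/1203) = (461 + 85)*(-1/1203) = 546*(-1/1203) = -182/401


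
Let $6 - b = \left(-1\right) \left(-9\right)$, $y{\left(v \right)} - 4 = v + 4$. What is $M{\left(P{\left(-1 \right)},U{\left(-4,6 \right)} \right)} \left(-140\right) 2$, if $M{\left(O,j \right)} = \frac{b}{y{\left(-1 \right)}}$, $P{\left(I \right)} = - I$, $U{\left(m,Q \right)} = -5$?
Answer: $120$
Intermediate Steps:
$y{\left(v \right)} = 8 + v$ ($y{\left(v \right)} = 4 + \left(v + 4\right) = 4 + \left(4 + v\right) = 8 + v$)
$b = -3$ ($b = 6 - \left(-1\right) \left(-9\right) = 6 - 9 = -3$)
$M{\left(O,j \right)} = - \frac{3}{7}$ ($M{\left(O,j \right)} = - \frac{3}{8 - 1} = - \frac{3}{7}$)
$M{\left(P{\left(-1 \right)},U{\left(-4,6 \right)} \right)} \left(-140\right) 2 = \left(- \frac{3}{7}\right) \left(-140\right) 2 = 60 \cdot 2 = 120$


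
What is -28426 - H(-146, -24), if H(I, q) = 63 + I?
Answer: -28343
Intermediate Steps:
-28426 - H(-146, -24) = -28426 - (63 - 146) = -28426 - 1*(-83) = -28426 + 83 = -28343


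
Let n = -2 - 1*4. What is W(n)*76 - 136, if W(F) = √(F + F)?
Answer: -136 + 152*I*√3 ≈ -136.0 + 263.27*I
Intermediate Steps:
n = -6 (n = -2 - 4 = -6)
W(F) = √2*√F (W(F) = √(2*F) = √2*√F)
W(n)*76 - 136 = (√2*√(-6))*76 - 136 = (√2*(I*√6))*76 - 136 = (2*I*√3)*76 - 136 = 152*I*√3 - 136 = -136 + 152*I*√3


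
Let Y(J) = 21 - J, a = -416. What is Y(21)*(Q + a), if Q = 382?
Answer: 0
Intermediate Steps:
Y(21)*(Q + a) = (21 - 1*21)*(382 - 416) = (21 - 21)*(-34) = 0*(-34) = 0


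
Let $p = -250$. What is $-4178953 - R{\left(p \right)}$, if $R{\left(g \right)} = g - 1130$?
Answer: $-4177573$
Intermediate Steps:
$R{\left(g \right)} = -1130 + g$
$-4178953 - R{\left(p \right)} = -4178953 - \left(-1130 - 250\right) = -4178953 - -1380 = -4178953 + 1380 = -4177573$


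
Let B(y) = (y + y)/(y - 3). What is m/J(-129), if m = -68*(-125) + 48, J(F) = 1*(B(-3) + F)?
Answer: -2137/32 ≈ -66.781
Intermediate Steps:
B(y) = 2*y/(-3 + y) (B(y) = (2*y)/(-3 + y) = 2*y/(-3 + y))
J(F) = 1 + F (J(F) = 1*(2*(-3)/(-3 - 3) + F) = 1*(2*(-3)/(-6) + F) = 1*(2*(-3)*(-⅙) + F) = 1*(1 + F) = 1 + F)
m = 8548 (m = 8500 + 48 = 8548)
m/J(-129) = 8548/(1 - 129) = 8548/(-128) = 8548*(-1/128) = -2137/32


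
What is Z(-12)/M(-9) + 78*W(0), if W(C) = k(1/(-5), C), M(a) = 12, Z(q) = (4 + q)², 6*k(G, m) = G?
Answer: 41/15 ≈ 2.7333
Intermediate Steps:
k(G, m) = G/6
W(C) = -1/30 (W(C) = (⅙)/(-5) = (⅙)*(-⅕) = -1/30)
Z(-12)/M(-9) + 78*W(0) = (4 - 12)²/12 + 78*(-1/30) = (-8)²*(1/12) - 13/5 = 64*(1/12) - 13/5 = 16/3 - 13/5 = 41/15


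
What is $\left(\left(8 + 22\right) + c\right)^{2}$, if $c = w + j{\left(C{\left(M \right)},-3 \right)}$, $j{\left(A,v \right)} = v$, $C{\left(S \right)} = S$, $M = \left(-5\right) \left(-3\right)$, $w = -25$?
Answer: $4$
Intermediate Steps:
$M = 15$
$c = -28$ ($c = -25 - 3 = -28$)
$\left(\left(8 + 22\right) + c\right)^{2} = \left(\left(8 + 22\right) - 28\right)^{2} = \left(30 - 28\right)^{2} = 2^{2} = 4$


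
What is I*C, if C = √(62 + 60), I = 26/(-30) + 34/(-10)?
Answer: -64*√122/15 ≈ -47.127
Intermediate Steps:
I = -64/15 (I = 26*(-1/30) + 34*(-⅒) = -13/15 - 17/5 = -64/15 ≈ -4.2667)
C = √122 ≈ 11.045
I*C = -64*√122/15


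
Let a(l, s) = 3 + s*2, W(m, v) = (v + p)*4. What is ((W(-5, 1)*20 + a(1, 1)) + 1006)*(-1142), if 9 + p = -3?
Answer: -149602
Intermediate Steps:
p = -12 (p = -9 - 3 = -12)
W(m, v) = -48 + 4*v (W(m, v) = (v - 12)*4 = (-12 + v)*4 = -48 + 4*v)
a(l, s) = 3 + 2*s
((W(-5, 1)*20 + a(1, 1)) + 1006)*(-1142) = (((-48 + 4*1)*20 + (3 + 2*1)) + 1006)*(-1142) = (((-48 + 4)*20 + (3 + 2)) + 1006)*(-1142) = ((-44*20 + 5) + 1006)*(-1142) = ((-880 + 5) + 1006)*(-1142) = (-875 + 1006)*(-1142) = 131*(-1142) = -149602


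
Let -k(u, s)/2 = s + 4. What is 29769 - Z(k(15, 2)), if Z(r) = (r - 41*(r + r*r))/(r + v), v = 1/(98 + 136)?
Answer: 82292367/2807 ≈ 29317.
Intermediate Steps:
k(u, s) = -8 - 2*s (k(u, s) = -2*(s + 4) = -2*(4 + s) = -8 - 2*s)
v = 1/234 ≈ 0.0042735
Z(r) = (-41*r² - 40*r)/(1/234 + r) (Z(r) = (r - 41*(r + r*r))/(r + 1/234) = (r - 41*(r + r²))/(1/234 + r) = (r + (-41*r - 41*r²))/(1/234 + r) = (-41*r² - 40*r)/(1/234 + r))
29769 - Z(k(15, 2)) = 29769 - (-234)*(-8 - 2*2)*(40 + 41*(-8 - 2*2))/(1 + 234*(-8 - 2*2)) = 29769 - (-234)*(-8 - 4)*(40 + 41*(-8 - 4))/(1 + 234*(-8 - 4)) = 29769 - (-234)*(-12)*(40 + 41*(-12))/(1 + 234*(-12)) = 29769 - (-234)*(-12)*(40 - 492)/(1 - 2808) = 29769 - (-234)*(-12)*(-452)/(-2807) = 29769 - (-234)*(-12)*(-1)*(-452)/2807 = 29769 - 1*1269216/2807 = 29769 - 1269216/2807 = 82292367/2807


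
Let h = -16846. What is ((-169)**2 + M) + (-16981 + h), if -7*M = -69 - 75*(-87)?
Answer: -43318/7 ≈ -6188.3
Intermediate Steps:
M = -6456/7 (M = -(-69 - 75*(-87))/7 = -(-69 + 6525)/7 = -1/7*6456 = -6456/7 ≈ -922.29)
((-169)**2 + M) + (-16981 + h) = ((-169)**2 - 6456/7) + (-16981 - 16846) = (28561 - 6456/7) - 33827 = 193471/7 - 33827 = -43318/7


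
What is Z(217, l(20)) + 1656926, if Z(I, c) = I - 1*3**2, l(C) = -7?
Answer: 1657134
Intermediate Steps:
Z(I, c) = -9 + I (Z(I, c) = I - 1*9 = I - 9 = -9 + I)
Z(217, l(20)) + 1656926 = (-9 + 217) + 1656926 = 208 + 1656926 = 1657134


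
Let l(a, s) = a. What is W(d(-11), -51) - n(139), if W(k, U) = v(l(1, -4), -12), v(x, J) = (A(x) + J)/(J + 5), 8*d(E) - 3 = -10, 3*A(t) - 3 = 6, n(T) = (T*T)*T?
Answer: -18799324/7 ≈ -2.6856e+6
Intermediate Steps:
n(T) = T³ (n(T) = T²*T = T³)
A(t) = 3 (A(t) = 1 + (⅓)*6 = 1 + 2 = 3)
d(E) = -7/8 (d(E) = 3/8 + (⅛)*(-10) = 3/8 - 5/4 = -7/8)
v(x, J) = (3 + J)/(5 + J) (v(x, J) = (3 + J)/(J + 5) = (3 + J)/(5 + J))
W(k, U) = 9/7 (W(k, U) = (3 - 12)/(5 - 12) = -9/(-7) = -⅐*(-9) = 9/7)
W(d(-11), -51) - n(139) = 9/7 - 1*139³ = 9/7 - 1*2685619 = 9/7 - 2685619 = -18799324/7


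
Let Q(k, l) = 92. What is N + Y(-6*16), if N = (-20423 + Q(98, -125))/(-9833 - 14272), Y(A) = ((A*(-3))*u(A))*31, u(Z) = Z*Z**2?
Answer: -63467846362503/8035 ≈ -7.8989e+9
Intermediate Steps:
u(Z) = Z**3
Y(A) = -93*A**4 (Y(A) = ((A*(-3))*A**3)*31 = ((-3*A)*A**3)*31 = -3*A**4*31 = -93*A**4)
N = 6777/8035 (N = (-20423 + 92)/(-9833 - 14272) = -20331/(-24105) = -20331*(-1/24105) = 6777/8035 ≈ 0.84344)
N + Y(-6*16) = 6777/8035 - 93*(-6*16)**4 = 6777/8035 - 93*(-96)**4 = 6777/8035 - 93*84934656 = 6777/8035 - 7898923008 = -63467846362503/8035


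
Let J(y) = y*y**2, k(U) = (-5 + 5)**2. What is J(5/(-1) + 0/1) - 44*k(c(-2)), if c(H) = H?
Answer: -125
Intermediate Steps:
k(U) = 0 (k(U) = 0**2 = 0)
J(y) = y**3
J(5/(-1) + 0/1) - 44*k(c(-2)) = (5/(-1) + 0/1)**3 - 44*0 = (5*(-1) + 0*1)**3 + 0 = (-5 + 0)**3 + 0 = (-5)**3 + 0 = -125 + 0 = -125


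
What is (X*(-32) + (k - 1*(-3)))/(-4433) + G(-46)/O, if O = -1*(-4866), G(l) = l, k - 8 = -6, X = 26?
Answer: 1910132/10785489 ≈ 0.17710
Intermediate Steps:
k = 2 (k = 8 - 6 = 2)
O = 4866
(X*(-32) + (k - 1*(-3)))/(-4433) + G(-46)/O = (26*(-32) + (2 - 1*(-3)))/(-4433) - 46/4866 = (-832 + (2 + 3))*(-1/4433) - 46*1/4866 = (-832 + 5)*(-1/4433) - 23/2433 = -827*(-1/4433) - 23/2433 = 827/4433 - 23/2433 = 1910132/10785489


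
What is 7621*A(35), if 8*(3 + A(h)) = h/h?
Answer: -175283/8 ≈ -21910.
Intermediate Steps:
A(h) = -23/8 (A(h) = -3 + (h/h)/8 = -3 + (⅛)*1 = -3 + ⅛ = -23/8)
7621*A(35) = 7621*(-23/8) = -175283/8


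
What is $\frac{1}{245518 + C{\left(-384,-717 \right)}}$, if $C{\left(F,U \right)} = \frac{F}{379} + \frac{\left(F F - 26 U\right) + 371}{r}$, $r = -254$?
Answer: $\frac{96266}{23571846501} \approx 4.0839 \cdot 10^{-6}$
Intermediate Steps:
$C{\left(F,U \right)} = - \frac{371}{254} - \frac{F^{2}}{254} + \frac{F}{379} + \frac{13 U}{127}$ ($C{\left(F,U \right)} = \frac{F}{379} + \frac{\left(F F - 26 U\right) + 371}{-254} = F \frac{1}{379} + \left(\left(F^{2} - 26 U\right) + 371\right) \left(- \frac{1}{254}\right) = \frac{F}{379} + \left(371 + F^{2} - 26 U\right) \left(- \frac{1}{254}\right) = \frac{F}{379} - \left(\frac{371}{254} - \frac{13 U}{127} + \frac{F^{2}}{254}\right) = - \frac{371}{254} - \frac{F^{2}}{254} + \frac{F}{379} + \frac{13 U}{127}$)
$\frac{1}{245518 + C{\left(-384,-717 \right)}} = \frac{1}{245518 + \left(- \frac{371}{254} - \frac{\left(-384\right)^{2}}{254} + \frac{1}{379} \left(-384\right) + \frac{13}{127} \left(-717\right)\right)} = \frac{1}{245518 - \frac{63189287}{96266}} = \frac{1}{\frac{23571846501}{96266}} = \frac{96266}{23571846501}$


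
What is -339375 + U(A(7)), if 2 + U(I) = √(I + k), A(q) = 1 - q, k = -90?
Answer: -339377 + 4*I*√6 ≈ -3.3938e+5 + 9.798*I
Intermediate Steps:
U(I) = -2 + √(-90 + I) (U(I) = -2 + √(I - 90) = -2 + √(-90 + I))
-339375 + U(A(7)) = -339375 + (-2 + √(-90 + (1 - 1*7))) = -339375 + (-2 + √(-90 + (1 - 7))) = -339375 + (-2 + √(-90 - 6)) = -339375 + (-2 + √(-96)) = -339375 + (-2 + 4*I*√6) = -339377 + 4*I*√6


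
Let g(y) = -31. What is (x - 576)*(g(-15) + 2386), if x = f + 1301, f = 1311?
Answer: 4794780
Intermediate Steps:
x = 2612 (x = 1311 + 1301 = 2612)
(x - 576)*(g(-15) + 2386) = (2612 - 576)*(-31 + 2386) = 2036*2355 = 4794780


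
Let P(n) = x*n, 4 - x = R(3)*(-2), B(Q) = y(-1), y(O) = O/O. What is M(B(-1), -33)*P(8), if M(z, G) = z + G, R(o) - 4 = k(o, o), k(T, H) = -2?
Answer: -2048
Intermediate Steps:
y(O) = 1
B(Q) = 1
R(o) = 2 (R(o) = 4 - 2 = 2)
x = 8 (x = 4 - 2*(-2) = 4 - 1*(-4) = 4 + 4 = 8)
M(z, G) = G + z
P(n) = 8*n
M(B(-1), -33)*P(8) = (-33 + 1)*(8*8) = -32*64 = -2048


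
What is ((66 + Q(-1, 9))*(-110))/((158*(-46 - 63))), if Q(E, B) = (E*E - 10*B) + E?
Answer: -1320/8611 ≈ -0.15329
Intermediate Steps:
Q(E, B) = E + E² - 10*B (Q(E, B) = (E² - 10*B) + E = E + E² - 10*B)
((66 + Q(-1, 9))*(-110))/((158*(-46 - 63))) = ((66 + (-1 + (-1)² - 10*9))*(-110))/((158*(-46 - 63))) = ((66 + (-1 + 1 - 90))*(-110))/((158*(-109))) = ((66 - 90)*(-110))/(-17222) = -24*(-110)*(-1/17222) = 2640*(-1/17222) = -1320/8611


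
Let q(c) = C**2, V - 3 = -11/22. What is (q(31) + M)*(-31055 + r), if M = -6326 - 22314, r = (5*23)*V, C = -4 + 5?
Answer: 1762300865/2 ≈ 8.8115e+8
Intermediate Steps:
V = 5/2 (V = 3 - 11/22 = 3 - 11*1/22 = 3 - 1/2 = 5/2 ≈ 2.5000)
C = 1
r = 575/2 (r = (5*23)*(5/2) = 115*(5/2) = 575/2 ≈ 287.50)
M = -28640
q(c) = 1 (q(c) = 1**2 = 1)
(q(31) + M)*(-31055 + r) = (1 - 28640)*(-31055 + 575/2) = -28639*(-61535/2) = 1762300865/2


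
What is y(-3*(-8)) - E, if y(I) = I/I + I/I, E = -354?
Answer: 356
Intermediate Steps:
y(I) = 2 (y(I) = 1 + 1 = 2)
y(-3*(-8)) - E = 2 - 1*(-354) = 2 + 354 = 356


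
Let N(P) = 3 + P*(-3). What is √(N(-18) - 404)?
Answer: I*√347 ≈ 18.628*I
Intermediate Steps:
N(P) = 3 - 3*P
√(N(-18) - 404) = √((3 - 3*(-18)) - 404) = √((3 + 54) - 404) = √(57 - 404) = √(-347) = I*√347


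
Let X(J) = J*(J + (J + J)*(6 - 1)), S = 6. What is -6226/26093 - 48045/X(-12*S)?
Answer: -536223203/495975744 ≈ -1.0811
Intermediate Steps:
X(J) = 11*J² (X(J) = J*(J + (2*J)*5) = J*(J + 10*J) = J*(11*J) = 11*J²)
-6226/26093 - 48045/X(-12*S) = -6226/26093 - 48045/(11*(-12*6)²) = -6226*1/26093 - 48045/(11*(-72)²) = -6226/26093 - 48045/(11*5184) = -6226/26093 - 48045/57024 = -6226/26093 - 48045*1/57024 = -6226/26093 - 16015/19008 = -536223203/495975744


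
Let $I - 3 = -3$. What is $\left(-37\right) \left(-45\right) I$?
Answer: $0$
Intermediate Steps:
$I = 0$ ($I = 3 - 3 = 0$)
$\left(-37\right) \left(-45\right) I = \left(-37\right) \left(-45\right) 0 = 1665 \cdot 0 = 0$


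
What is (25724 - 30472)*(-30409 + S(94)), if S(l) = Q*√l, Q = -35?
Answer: 144381932 + 166180*√94 ≈ 1.4599e+8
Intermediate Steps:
S(l) = -35*√l
(25724 - 30472)*(-30409 + S(94)) = (25724 - 30472)*(-30409 - 35*√94) = -4748*(-30409 - 35*√94) = 144381932 + 166180*√94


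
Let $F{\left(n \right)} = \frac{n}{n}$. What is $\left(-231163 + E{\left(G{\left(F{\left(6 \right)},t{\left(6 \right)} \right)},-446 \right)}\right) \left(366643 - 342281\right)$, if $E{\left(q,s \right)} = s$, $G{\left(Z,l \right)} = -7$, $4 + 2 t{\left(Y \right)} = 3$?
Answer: $-5642458458$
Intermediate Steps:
$t{\left(Y \right)} = - \frac{1}{2}$ ($t{\left(Y \right)} = -2 + \frac{1}{2} \cdot 3 = -2 + \frac{3}{2} = - \frac{1}{2}$)
$F{\left(n \right)} = 1$
$\left(-231163 + E{\left(G{\left(F{\left(6 \right)},t{\left(6 \right)} \right)},-446 \right)}\right) \left(366643 - 342281\right) = \left(-231163 - 446\right) \left(366643 - 342281\right) = \left(-231609\right) 24362 = -5642458458$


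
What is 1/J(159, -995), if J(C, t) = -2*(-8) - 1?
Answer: 1/15 ≈ 0.066667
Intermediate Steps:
J(C, t) = 15 (J(C, t) = 16 - 1 = 15)
1/J(159, -995) = 1/15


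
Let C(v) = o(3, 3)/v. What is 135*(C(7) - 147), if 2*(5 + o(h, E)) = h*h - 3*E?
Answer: -139590/7 ≈ -19941.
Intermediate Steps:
o(h, E) = -5 + h²/2 - 3*E/2 (o(h, E) = -5 + (h*h - 3*E)/2 = -5 + (h² - 3*E)/2 = -5 + (h²/2 - 3*E/2) = -5 + h²/2 - 3*E/2)
C(v) = -5/v (C(v) = (-5 + (½)*3² - 3/2*3)/v = (-5 + (½)*9 - 9/2)/v = (-5 + 9/2 - 9/2)/v = -5/v)
135*(C(7) - 147) = 135*(-5/7 - 147) = 135*(-1034/7) = -139590/7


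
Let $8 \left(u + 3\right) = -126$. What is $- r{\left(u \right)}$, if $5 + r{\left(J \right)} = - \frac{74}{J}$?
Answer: $\frac{79}{75} \approx 1.0533$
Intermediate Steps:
$u = - \frac{75}{4}$ ($u = -3 + \frac{1}{8} \left(-126\right) = -3 - \frac{63}{4} = - \frac{75}{4} \approx -18.75$)
$r{\left(J \right)} = -5 - \frac{74}{J}$
$- r{\left(u \right)} = - (-5 - \frac{74}{- \frac{75}{4}}) = - (-5 - - \frac{296}{75}) = - (-5 + \frac{296}{75}) = \left(-1\right) \left(- \frac{79}{75}\right) = \frac{79}{75}$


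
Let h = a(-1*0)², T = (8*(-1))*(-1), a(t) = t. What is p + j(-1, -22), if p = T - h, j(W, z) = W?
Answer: 7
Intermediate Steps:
T = 8 (T = -8*(-1) = 8)
h = 0 (h = (-1*0)² = 0² = 0)
p = 8 (p = 8 - 1*0 = 8 + 0 = 8)
p + j(-1, -22) = 8 - 1 = 7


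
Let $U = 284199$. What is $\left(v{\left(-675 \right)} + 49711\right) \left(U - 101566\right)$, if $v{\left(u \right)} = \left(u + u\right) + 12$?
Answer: $8834506109$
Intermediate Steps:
$v{\left(u \right)} = 12 + 2 u$ ($v{\left(u \right)} = 2 u + 12 = 12 + 2 u$)
$\left(v{\left(-675 \right)} + 49711\right) \left(U - 101566\right) = \left(\left(12 + 2 \left(-675\right)\right) + 49711\right) \left(284199 - 101566\right) = \left(\left(12 - 1350\right) + 49711\right) 182633 = \left(-1338 + 49711\right) 182633 = 48373 \cdot 182633 = 8834506109$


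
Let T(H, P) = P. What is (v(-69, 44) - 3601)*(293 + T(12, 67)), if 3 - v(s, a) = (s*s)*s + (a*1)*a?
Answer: 116271000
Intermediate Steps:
v(s, a) = 3 - a² - s³ (v(s, a) = 3 - ((s*s)*s + (a*1)*a) = 3 - (s²*s + a*a) = 3 - (s³ + a²) = 3 - (a² + s³) = 3 + (-a² - s³) = 3 - a² - s³)
(v(-69, 44) - 3601)*(293 + T(12, 67)) = ((3 - 1*44² - 1*(-69)³) - 3601)*(293 + 67) = ((3 - 1*1936 - 1*(-328509)) - 3601)*360 = ((3 - 1936 + 328509) - 3601)*360 = (326576 - 3601)*360 = 322975*360 = 116271000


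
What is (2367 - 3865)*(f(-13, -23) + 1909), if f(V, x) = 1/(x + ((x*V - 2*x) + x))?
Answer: -855046416/299 ≈ -2.8597e+6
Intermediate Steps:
f(V, x) = 1/(V*x) (f(V, x) = 1/(x + ((V*x - 2*x) + x)) = 1/(x + ((-2*x + V*x) + x)) = 1/(x + (-x + V*x)) = 1/(V*x))
(2367 - 3865)*(f(-13, -23) + 1909) = (2367 - 3865)*(1/(-13*(-23)) + 1909) = -1498*(-1/13*(-1/23) + 1909) = -1498*(1/299 + 1909) = -1498*570792/299 = -855046416/299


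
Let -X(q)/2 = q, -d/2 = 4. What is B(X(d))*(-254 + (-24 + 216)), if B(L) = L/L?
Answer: -62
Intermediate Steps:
d = -8 (d = -2*4 = -8)
X(q) = -2*q
B(L) = 1
B(X(d))*(-254 + (-24 + 216)) = 1*(-254 + (-24 + 216)) = 1*(-254 + 192) = 1*(-62) = -62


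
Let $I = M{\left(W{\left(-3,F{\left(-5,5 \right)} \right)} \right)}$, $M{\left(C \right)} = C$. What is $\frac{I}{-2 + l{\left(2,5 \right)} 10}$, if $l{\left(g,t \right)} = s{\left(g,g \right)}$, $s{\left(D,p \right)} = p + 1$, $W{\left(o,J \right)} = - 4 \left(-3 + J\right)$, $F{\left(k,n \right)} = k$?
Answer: $\frac{8}{7} \approx 1.1429$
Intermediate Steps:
$W{\left(o,J \right)} = 12 - 4 J$
$s{\left(D,p \right)} = 1 + p$
$l{\left(g,t \right)} = 1 + g$
$I = 32$ ($I = 12 - -20 = 12 + 20 = 32$)
$\frac{I}{-2 + l{\left(2,5 \right)} 10} = \frac{32}{-2 + \left(1 + 2\right) 10} = \frac{32}{-2 + 3 \cdot 10} = \frac{32}{-2 + 30} = \frac{32}{28} = 32 \cdot \frac{1}{28} = \frac{8}{7}$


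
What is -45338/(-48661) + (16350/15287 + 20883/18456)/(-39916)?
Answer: 170185384704384765/182669750633365024 ≈ 0.93166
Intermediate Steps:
-45338/(-48661) + (16350/15287 + 20883/18456)/(-39916) = -45338*(-1/48661) + (16350*(1/15287) + 20883*(1/18456))*(-1/39916) = 45338/48661 + (16350/15287 + 6961/6152)*(-1/39916) = 45338/48661 + (206998007/94045624)*(-1/39916) = 45338/48661 - 206998007/3753925127584 = 170185384704384765/182669750633365024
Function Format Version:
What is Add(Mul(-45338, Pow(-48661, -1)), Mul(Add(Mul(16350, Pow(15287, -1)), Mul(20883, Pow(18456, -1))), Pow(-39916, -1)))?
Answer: Rational(170185384704384765, 182669750633365024) ≈ 0.93166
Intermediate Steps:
Add(Mul(-45338, Pow(-48661, -1)), Mul(Add(Mul(16350, Pow(15287, -1)), Mul(20883, Pow(18456, -1))), Pow(-39916, -1))) = Add(Mul(-45338, Rational(-1, 48661)), Mul(Add(Mul(16350, Rational(1, 15287)), Mul(20883, Rational(1, 18456))), Rational(-1, 39916))) = Add(Rational(45338, 48661), Mul(Add(Rational(16350, 15287), Rational(6961, 6152)), Rational(-1, 39916))) = Add(Rational(45338, 48661), Mul(Rational(206998007, 94045624), Rational(-1, 39916))) = Add(Rational(45338, 48661), Rational(-206998007, 3753925127584)) = Rational(170185384704384765, 182669750633365024)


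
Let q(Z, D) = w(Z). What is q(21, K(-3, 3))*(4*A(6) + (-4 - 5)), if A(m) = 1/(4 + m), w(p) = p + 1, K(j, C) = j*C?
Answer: -946/5 ≈ -189.20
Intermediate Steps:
K(j, C) = C*j
w(p) = 1 + p
q(Z, D) = 1 + Z
q(21, K(-3, 3))*(4*A(6) + (-4 - 5)) = (1 + 21)*(4/(4 + 6) + (-4 - 5)) = 22*(4/10 - 9) = 22*(4*(1/10) - 9) = 22*(2/5 - 9) = 22*(-43/5) = -946/5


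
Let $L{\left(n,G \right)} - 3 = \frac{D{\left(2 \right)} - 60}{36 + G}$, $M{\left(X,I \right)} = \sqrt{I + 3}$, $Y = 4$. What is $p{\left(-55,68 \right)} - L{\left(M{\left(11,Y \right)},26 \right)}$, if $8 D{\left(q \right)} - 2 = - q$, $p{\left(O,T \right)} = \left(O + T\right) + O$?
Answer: $- \frac{1365}{31} \approx -44.032$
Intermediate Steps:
$p{\left(O,T \right)} = T + 2 O$
$D{\left(q \right)} = \frac{1}{4} - \frac{q}{8}$ ($D{\left(q \right)} = \frac{1}{4} + \frac{\left(-1\right) q}{8} = \frac{1}{4} - \frac{q}{8}$)
$M{\left(X,I \right)} = \sqrt{3 + I}$
$L{\left(n,G \right)} = 3 - \frac{60}{36 + G}$ ($L{\left(n,G \right)} = 3 + \frac{\left(\frac{1}{4} - \frac{1}{4}\right) - 60}{36 + G} = 3 + \frac{0 - 60}{36 + G} = 3 - \frac{60}{36 + G}$)
$p{\left(-55,68 \right)} - L{\left(M{\left(11,Y \right)},26 \right)} = \left(68 + 2 \left(-55\right)\right) - \frac{3 \left(16 + 26\right)}{36 + 26} = \left(68 - 110\right) - 3 \cdot \frac{1}{62} \cdot 42 = -42 - 3 \cdot \frac{1}{62} \cdot 42 = -42 - \frac{63}{31} = - \frac{1365}{31}$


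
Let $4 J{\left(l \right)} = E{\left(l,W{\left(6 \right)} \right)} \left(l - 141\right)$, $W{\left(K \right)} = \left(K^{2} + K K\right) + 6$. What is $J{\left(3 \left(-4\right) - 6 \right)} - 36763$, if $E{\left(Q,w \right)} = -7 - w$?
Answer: $- \frac{133537}{4} \approx -33384.0$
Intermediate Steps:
$W{\left(K \right)} = 6 + 2 K^{2}$ ($W{\left(K \right)} = \left(K^{2} + K^{2}\right) + 6 = 2 K^{2} + 6 = 6 + 2 K^{2}$)
$J{\left(l \right)} = \frac{11985}{4} - \frac{85 l}{4}$ ($J{\left(l \right)} = \frac{\left(-7 - \left(6 + 2 \cdot 6^{2}\right)\right) \left(l - 141\right)}{4} = \frac{\left(-7 - \left(6 + 2 \cdot 36\right)\right) \left(-141 + l\right)}{4} = \frac{\left(-7 - \left(6 + 72\right)\right) \left(-141 + l\right)}{4} = \frac{\left(-7 - 78\right) \left(-141 + l\right)}{4} = \frac{\left(-85\right) \left(-141 + l\right)}{4} = \frac{11985 - 85 l}{4} = \frac{11985}{4} - \frac{85 l}{4}$)
$J{\left(3 \left(-4\right) - 6 \right)} - 36763 = \left(\frac{11985}{4} - \frac{85 \left(3 \left(-4\right) - 6\right)}{4}\right) - 36763 = \left(\frac{11985}{4} - \frac{85 \left(-12 - 6\right)}{4}\right) - 36763 = \left(\frac{11985}{4} - - \frac{765}{2}\right) - 36763 = \left(\frac{11985}{4} + \frac{765}{2}\right) - 36763 = \frac{13515}{4} - 36763 = - \frac{133537}{4}$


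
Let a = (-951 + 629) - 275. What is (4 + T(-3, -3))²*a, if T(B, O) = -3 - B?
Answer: -9552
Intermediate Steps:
a = -597 (a = -322 - 275 = -597)
(4 + T(-3, -3))²*a = (4 + (-3 - 1*(-3)))²*(-597) = (4 + (-3 + 3))²*(-597) = (4 + 0)²*(-597) = 4²*(-597) = 16*(-597) = -9552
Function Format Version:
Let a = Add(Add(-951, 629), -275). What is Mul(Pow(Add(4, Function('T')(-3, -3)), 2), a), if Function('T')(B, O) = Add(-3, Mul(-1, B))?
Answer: -9552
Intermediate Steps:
a = -597 (a = Add(-322, -275) = -597)
Mul(Pow(Add(4, Function('T')(-3, -3)), 2), a) = Mul(Pow(Add(4, Add(-3, Mul(-1, -3))), 2), -597) = Mul(Pow(Add(4, Add(-3, 3)), 2), -597) = Mul(Pow(Add(4, 0), 2), -597) = Mul(Pow(4, 2), -597) = Mul(16, -597) = -9552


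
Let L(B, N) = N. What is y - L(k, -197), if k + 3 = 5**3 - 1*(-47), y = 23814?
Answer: 24011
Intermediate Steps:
k = 169 (k = -3 + (5**3 - 1*(-47)) = -3 + (125 + 47) = -3 + 172 = 169)
y - L(k, -197) = 23814 - 1*(-197) = 23814 + 197 = 24011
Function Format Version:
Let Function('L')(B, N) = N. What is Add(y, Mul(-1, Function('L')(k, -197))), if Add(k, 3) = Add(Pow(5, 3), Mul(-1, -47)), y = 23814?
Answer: 24011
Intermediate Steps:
k = 169 (k = Add(-3, Add(Pow(5, 3), Mul(-1, -47))) = Add(-3, Add(125, 47)) = Add(-3, 172) = 169)
Add(y, Mul(-1, Function('L')(k, -197))) = Add(23814, Mul(-1, -197)) = Add(23814, 197) = 24011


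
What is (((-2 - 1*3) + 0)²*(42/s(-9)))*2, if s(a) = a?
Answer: -700/3 ≈ -233.33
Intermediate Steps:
(((-2 - 1*3) + 0)²*(42/s(-9)))*2 = (((-2 - 1*3) + 0)²*(42/(-9)))*2 = (((-2 - 3) + 0)²*(42*(-⅑)))*2 = ((-5 + 0)²*(-14/3))*2 = ((-5)²*(-14/3))*2 = (25*(-14/3))*2 = -350/3*2 = -700/3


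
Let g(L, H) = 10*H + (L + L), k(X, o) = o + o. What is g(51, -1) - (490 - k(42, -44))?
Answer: -486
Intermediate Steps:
k(X, o) = 2*o
g(L, H) = 2*L + 10*H (g(L, H) = 10*H + 2*L = 2*L + 10*H)
g(51, -1) - (490 - k(42, -44)) = (2*51 + 10*(-1)) - (490 - 2*(-44)) = (102 - 10) - (490 - 1*(-88)) = 92 - (490 + 88) = 92 - 1*578 = 92 - 578 = -486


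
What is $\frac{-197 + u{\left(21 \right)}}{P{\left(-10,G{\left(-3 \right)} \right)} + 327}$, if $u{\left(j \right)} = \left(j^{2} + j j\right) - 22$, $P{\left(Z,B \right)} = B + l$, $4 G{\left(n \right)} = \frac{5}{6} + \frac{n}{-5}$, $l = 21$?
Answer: $\frac{4680}{2459} \approx 1.9032$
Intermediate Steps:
$G{\left(n \right)} = \frac{5}{24} - \frac{n}{20}$ ($G{\left(n \right)} = \frac{\frac{5}{6} + \frac{n}{-5}}{4} = \frac{5 \cdot \frac{1}{6} + n \left(- \frac{1}{5}\right)}{4} = \frac{\frac{5}{6} - \frac{n}{5}}{4} = \frac{5}{24} - \frac{n}{20}$)
$P{\left(Z,B \right)} = 21 + B$ ($P{\left(Z,B \right)} = B + 21 = 21 + B$)
$u{\left(j \right)} = -22 + 2 j^{2}$ ($u{\left(j \right)} = \left(j^{2} + j^{2}\right) - 22 = 2 j^{2} - 22 = -22 + 2 j^{2}$)
$\frac{-197 + u{\left(21 \right)}}{P{\left(-10,G{\left(-3 \right)} \right)} + 327} = \frac{-197 - \left(22 - 2 \cdot 21^{2}\right)}{\left(21 + \left(\frac{5}{24} - - \frac{3}{20}\right)\right) + 327} = \frac{-197 + \left(-22 + 2 \cdot 441\right)}{\left(21 + \left(\frac{5}{24} + \frac{3}{20}\right)\right) + 327} = \frac{-197 + \left(-22 + 882\right)}{\left(21 + \frac{43}{120}\right) + 327} = \frac{-197 + 860}{\frac{2563}{120} + 327} = \frac{663}{\frac{41803}{120}} = 663 \cdot \frac{120}{41803} = \frac{4680}{2459}$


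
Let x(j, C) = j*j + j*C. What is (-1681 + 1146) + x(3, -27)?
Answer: -607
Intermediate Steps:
x(j, C) = j² + C*j
(-1681 + 1146) + x(3, -27) = (-1681 + 1146) + 3*(-27 + 3) = -535 + 3*(-24) = -535 - 72 = -607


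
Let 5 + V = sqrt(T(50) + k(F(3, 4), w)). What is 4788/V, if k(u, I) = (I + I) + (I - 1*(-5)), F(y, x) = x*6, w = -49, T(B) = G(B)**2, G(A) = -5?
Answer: -11970/71 - 7182*I*sqrt(13)/71 ≈ -168.59 - 364.72*I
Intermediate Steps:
T(B) = 25 (T(B) = (-5)**2 = 25)
F(y, x) = 6*x
k(u, I) = 5 + 3*I (k(u, I) = 2*I + (I + 5) = 2*I + (5 + I) = 5 + 3*I)
V = -5 + 3*I*sqrt(13) (V = -5 + sqrt(25 + (5 + 3*(-49))) = -5 + sqrt(25 + (5 - 147)) = -5 + sqrt(25 - 142) = -5 + sqrt(-117) = -5 + 3*I*sqrt(13) ≈ -5.0 + 10.817*I)
4788/V = 4788/(-5 + 3*I*sqrt(13))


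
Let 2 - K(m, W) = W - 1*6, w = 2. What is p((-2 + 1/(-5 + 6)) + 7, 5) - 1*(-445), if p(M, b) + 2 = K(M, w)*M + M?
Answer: 485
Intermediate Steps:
K(m, W) = 8 - W (K(m, W) = 2 - (W - 1*6) = 2 - (W - 6) = 2 - (-6 + W) = 2 + (6 - W) = 8 - W)
p(M, b) = -2 + 7*M (p(M, b) = -2 + ((8 - 1*2)*M + M) = -2 + ((8 - 2)*M + M) = -2 + (6*M + M) = -2 + 7*M)
p((-2 + 1/(-5 + 6)) + 7, 5) - 1*(-445) = (-2 + 7*((-2 + 1/(-5 + 6)) + 7)) - 1*(-445) = (-2 + 7*((-2 + 1/1) + 7)) + 445 = (-2 + 7*((-2 + 1) + 7)) + 445 = (-2 + 7*(-1 + 7)) + 445 = (-2 + 7*6) + 445 = (-2 + 42) + 445 = 40 + 445 = 485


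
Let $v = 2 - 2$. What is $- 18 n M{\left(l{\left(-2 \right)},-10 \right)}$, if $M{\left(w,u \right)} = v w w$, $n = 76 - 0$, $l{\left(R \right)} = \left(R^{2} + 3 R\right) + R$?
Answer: $0$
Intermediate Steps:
$v = 0$
$l{\left(R \right)} = R^{2} + 4 R$
$n = 76$ ($n = 76 + 0 = 76$)
$M{\left(w,u \right)} = 0$ ($M{\left(w,u \right)} = 0 w w = 0 w = 0$)
$- 18 n M{\left(l{\left(-2 \right)},-10 \right)} = \left(-18\right) 76 \cdot 0 = \left(-1368\right) 0 = 0$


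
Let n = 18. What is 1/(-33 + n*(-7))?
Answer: -1/159 ≈ -0.0062893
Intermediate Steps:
1/(-33 + n*(-7)) = 1/(-33 + 18*(-7)) = 1/(-33 - 126) = 1/(-159) = -1/159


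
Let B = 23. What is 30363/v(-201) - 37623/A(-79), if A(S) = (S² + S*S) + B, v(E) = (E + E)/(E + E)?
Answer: 379651692/12505 ≈ 30360.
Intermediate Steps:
v(E) = 1 (v(E) = (2*E)/((2*E)) = (2*E)*(1/(2*E)) = 1)
A(S) = 23 + 2*S² (A(S) = (S² + S*S) + 23 = (S² + S²) + 23 = 2*S² + 23 = 23 + 2*S²)
30363/v(-201) - 37623/A(-79) = 30363/1 - 37623/(23 + 2*(-79)²) = 30363*1 - 37623/(23 + 2*6241) = 30363 - 37623/(23 + 12482) = 30363 - 37623/12505 = 379651692/12505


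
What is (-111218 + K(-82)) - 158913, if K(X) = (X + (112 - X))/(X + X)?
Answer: -11075399/41 ≈ -2.7013e+5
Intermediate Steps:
K(X) = 56/X (K(X) = 112/((2*X)) = 112*(1/(2*X)) = 56/X)
(-111218 + K(-82)) - 158913 = (-111218 + 56/(-82)) - 158913 = (-111218 + 56*(-1/82)) - 158913 = (-111218 - 28/41) - 158913 = -4559966/41 - 158913 = -11075399/41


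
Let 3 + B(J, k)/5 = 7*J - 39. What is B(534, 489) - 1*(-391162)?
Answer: 409642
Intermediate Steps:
B(J, k) = -210 + 35*J (B(J, k) = -15 + 5*(7*J - 39) = -15 + 5*(-39 + 7*J) = -15 + (-195 + 35*J) = -210 + 35*J)
B(534, 489) - 1*(-391162) = (-210 + 35*534) - 1*(-391162) = (-210 + 18690) + 391162 = 18480 + 391162 = 409642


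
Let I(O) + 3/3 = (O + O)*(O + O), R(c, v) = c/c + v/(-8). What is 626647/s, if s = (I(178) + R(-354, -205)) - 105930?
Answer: 5013176/166653 ≈ 30.082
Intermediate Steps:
R(c, v) = 1 - v/8 (R(c, v) = 1 + v*(-⅛) = 1 - v/8)
I(O) = -1 + 4*O² (I(O) = -1 + (O + O)*(O + O) = -1 + (2*O)*(2*O) = -1 + 4*O²)
s = 166653/8 (s = ((-1 + 4*178²) + (1 - ⅛*(-205))) - 105930 = ((-1 + 4*31684) + (1 + 205/8)) - 105930 = ((-1 + 126736) + 213/8) - 105930 = (126735 + 213/8) - 105930 = 1014093/8 - 105930 = 166653/8 ≈ 20832.)
626647/s = 626647/(166653/8) = 626647*(8/166653) = 5013176/166653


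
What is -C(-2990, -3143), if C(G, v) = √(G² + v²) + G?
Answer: 2990 - √18818549 ≈ -1348.0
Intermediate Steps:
C(G, v) = G + √(G² + v²)
-C(-2990, -3143) = -(-2990 + √((-2990)² + (-3143)²)) = -(-2990 + √(8940100 + 9878449)) = -(-2990 + √18818549) = 2990 - √18818549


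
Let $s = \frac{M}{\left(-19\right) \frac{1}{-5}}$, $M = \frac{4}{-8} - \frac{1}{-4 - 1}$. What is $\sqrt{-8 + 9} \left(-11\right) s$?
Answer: $\frac{33}{38} \approx 0.86842$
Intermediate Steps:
$M = - \frac{3}{10}$ ($M = 4 \left(- \frac{1}{8}\right) - \frac{1}{-5} = - \frac{1}{2} - - \frac{1}{5} = - \frac{1}{2} + \frac{1}{5} = - \frac{3}{10} \approx -0.3$)
$s = - \frac{3}{38}$ ($s = - \frac{3}{10 \left(- \frac{19}{-5}\right)} = - \frac{3}{10 \left(\left(-19\right) \left(- \frac{1}{5}\right)\right)} = - \frac{3}{10 \cdot \frac{19}{5}} = \left(- \frac{3}{10}\right) \frac{5}{19} = - \frac{3}{38} \approx -0.078947$)
$\sqrt{-8 + 9} \left(-11\right) s = \sqrt{-8 + 9} \left(-11\right) \left(- \frac{3}{38}\right) = \sqrt{1} \left(-11\right) \left(- \frac{3}{38}\right) = 1 \left(-11\right) \left(- \frac{3}{38}\right) = \left(-11\right) \left(- \frac{3}{38}\right) = \frac{33}{38}$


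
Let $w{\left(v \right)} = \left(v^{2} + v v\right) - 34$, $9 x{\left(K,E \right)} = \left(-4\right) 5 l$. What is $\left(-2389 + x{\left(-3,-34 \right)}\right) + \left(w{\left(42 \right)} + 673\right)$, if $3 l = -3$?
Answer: $\frac{16022}{9} \approx 1780.2$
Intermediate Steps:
$l = -1$ ($l = \frac{1}{3} \left(-3\right) = -1$)
$x{\left(K,E \right)} = \frac{20}{9}$ ($x{\left(K,E \right)} = \frac{\left(-4\right) 5 \left(-1\right)}{9} = \frac{\left(-20\right) \left(-1\right)}{9} = \frac{1}{9} \cdot 20 = \frac{20}{9}$)
$w{\left(v \right)} = -34 + 2 v^{2}$ ($w{\left(v \right)} = \left(v^{2} + v^{2}\right) - 34 = 2 v^{2} - 34 = -34 + 2 v^{2}$)
$\left(-2389 + x{\left(-3,-34 \right)}\right) + \left(w{\left(42 \right)} + 673\right) = \left(-2389 + \frac{20}{9}\right) + \left(\left(-34 + 2 \cdot 42^{2}\right) + 673\right) = - \frac{21481}{9} + \left(\left(-34 + 2 \cdot 1764\right) + 673\right) = - \frac{21481}{9} + \left(\left(-34 + 3528\right) + 673\right) = - \frac{21481}{9} + \left(3494 + 673\right) = - \frac{21481}{9} + 4167 = \frac{16022}{9}$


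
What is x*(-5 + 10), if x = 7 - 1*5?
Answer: 10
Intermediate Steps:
x = 2 (x = 7 - 5 = 2)
x*(-5 + 10) = 2*(-5 + 10) = 2*5 = 10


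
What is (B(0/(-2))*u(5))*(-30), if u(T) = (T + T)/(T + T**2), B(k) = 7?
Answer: -70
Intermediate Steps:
u(T) = 2*T/(T + T**2) (u(T) = (2*T)/(T + T**2) = 2*T/(T + T**2))
(B(0/(-2))*u(5))*(-30) = (7*(2/(1 + 5)))*(-30) = (7*(2/6))*(-30) = (7*(2*(1/6)))*(-30) = (7*(1/3))*(-30) = (7/3)*(-30) = -70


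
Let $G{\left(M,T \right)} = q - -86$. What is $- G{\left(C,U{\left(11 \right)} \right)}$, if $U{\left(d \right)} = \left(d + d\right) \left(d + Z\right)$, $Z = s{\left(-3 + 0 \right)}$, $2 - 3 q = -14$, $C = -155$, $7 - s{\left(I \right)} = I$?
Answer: $- \frac{274}{3} \approx -91.333$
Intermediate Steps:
$s{\left(I \right)} = 7 - I$
$q = \frac{16}{3}$ ($q = \frac{2}{3} - - \frac{14}{3} = \frac{2}{3} + \frac{14}{3} = \frac{16}{3} \approx 5.3333$)
$Z = 10$ ($Z = 7 - \left(-3 + 0\right) = 7 - -3 = 7 + 3 = 10$)
$U{\left(d \right)} = 2 d \left(10 + d\right)$ ($U{\left(d \right)} = \left(d + d\right) \left(d + 10\right) = 2 d \left(10 + d\right)$)
$G{\left(M,T \right)} = \frac{274}{3}$ ($G{\left(M,T \right)} = \frac{16}{3} - -86 = \frac{16}{3} + 86 = \frac{274}{3}$)
$- G{\left(C,U{\left(11 \right)} \right)} = \left(-1\right) \frac{274}{3} = - \frac{274}{3}$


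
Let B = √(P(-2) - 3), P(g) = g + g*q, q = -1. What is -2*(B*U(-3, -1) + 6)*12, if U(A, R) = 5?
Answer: -144 - 120*I*√3 ≈ -144.0 - 207.85*I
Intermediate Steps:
P(g) = 0 (P(g) = g + g*(-1) = g - g = 0)
B = I*√3 (B = √(0 - 3) = √(-3) = I*√3 ≈ 1.732*I)
-2*(B*U(-3, -1) + 6)*12 = -2*((I*√3)*5 + 6)*12 = -2*(5*I*√3 + 6)*12 = -2*(6 + 5*I*√3)*12 = (-12 - 10*I*√3)*12 = -144 - 120*I*√3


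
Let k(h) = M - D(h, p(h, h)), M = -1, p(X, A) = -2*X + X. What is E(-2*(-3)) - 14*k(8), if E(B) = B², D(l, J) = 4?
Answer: 106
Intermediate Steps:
p(X, A) = -X
k(h) = -5 (k(h) = -1 - 1*4 = -1 - 4 = -5)
E(-2*(-3)) - 14*k(8) = (-2*(-3))² - 14*(-5) = 6² + 70 = 36 + 70 = 106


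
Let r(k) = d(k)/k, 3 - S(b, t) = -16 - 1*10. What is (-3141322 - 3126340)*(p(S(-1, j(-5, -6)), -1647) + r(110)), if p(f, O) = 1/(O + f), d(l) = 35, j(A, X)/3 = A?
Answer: -17712412812/8899 ≈ -1.9904e+6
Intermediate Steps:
j(A, X) = 3*A
S(b, t) = 29 (S(b, t) = 3 - (-16 - 1*10) = 3 - (-16 - 10) = 3 - 1*(-26) = 3 + 26 = 29)
r(k) = 35/k
(-3141322 - 3126340)*(p(S(-1, j(-5, -6)), -1647) + r(110)) = (-3141322 - 3126340)*(1/(-1647 + 29) + 35/110) = -6267662*(1/(-1618) + 35*(1/110)) = -6267662*(-1/1618 + 7/22) = -6267662*2826/8899 = -17712412812/8899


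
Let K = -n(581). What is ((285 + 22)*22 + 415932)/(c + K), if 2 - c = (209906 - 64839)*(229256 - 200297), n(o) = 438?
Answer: -38426/381908699 ≈ -0.00010062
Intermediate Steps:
c = -4200995251 (c = 2 - (209906 - 64839)*(229256 - 200297) = 2 - 145067*28959 = 2 - 1*4200995253 = 2 - 4200995253 = -4200995251)
K = -438 (K = -1*438 = -438)
((285 + 22)*22 + 415932)/(c + K) = ((285 + 22)*22 + 415932)/(-4200995251 - 438) = (307*22 + 415932)/(-4200995689) = (6754 + 415932)*(-1/4200995689) = 422686*(-1/4200995689) = -38426/381908699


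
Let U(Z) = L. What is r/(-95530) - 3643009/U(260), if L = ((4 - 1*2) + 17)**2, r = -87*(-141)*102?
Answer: -174234172622/17243165 ≈ -10105.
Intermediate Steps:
r = 1251234 (r = 12267*102 = 1251234)
L = 361 (L = ((4 - 2) + 17)**2 = (2 + 17)**2 = 19**2 = 361)
U(Z) = 361
r/(-95530) - 3643009/U(260) = 1251234/(-95530) - 3643009/361 = 1251234*(-1/95530) - 3643009*1/361 = -625617/47765 - 3643009/361 = -174234172622/17243165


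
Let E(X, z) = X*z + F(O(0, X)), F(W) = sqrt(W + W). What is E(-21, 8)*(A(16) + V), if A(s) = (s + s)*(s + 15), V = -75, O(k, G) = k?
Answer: -154056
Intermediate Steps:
A(s) = 2*s*(15 + s) (A(s) = (2*s)*(15 + s) = 2*s*(15 + s))
F(W) = sqrt(2)*sqrt(W) (F(W) = sqrt(2*W) = sqrt(2)*sqrt(W))
E(X, z) = X*z (E(X, z) = X*z + sqrt(2)*sqrt(0) = X*z + sqrt(2)*0 = X*z + 0 = X*z)
E(-21, 8)*(A(16) + V) = (-21*8)*(2*16*(15 + 16) - 75) = -168*(2*16*31 - 75) = -168*(992 - 75) = -168*917 = -154056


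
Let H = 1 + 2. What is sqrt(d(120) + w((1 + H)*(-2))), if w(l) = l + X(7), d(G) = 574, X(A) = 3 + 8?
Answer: sqrt(577) ≈ 24.021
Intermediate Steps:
H = 3
X(A) = 11
w(l) = 11 + l (w(l) = l + 11 = 11 + l)
sqrt(d(120) + w((1 + H)*(-2))) = sqrt(574 + (11 + (1 + 3)*(-2))) = sqrt(574 + (11 + 4*(-2))) = sqrt(574 + (11 - 8)) = sqrt(574 + 3) = sqrt(577)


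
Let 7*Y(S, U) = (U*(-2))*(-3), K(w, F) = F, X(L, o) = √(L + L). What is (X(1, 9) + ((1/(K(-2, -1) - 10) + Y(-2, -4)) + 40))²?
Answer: 7902339/5929 + 5618*√2/77 ≈ 1436.0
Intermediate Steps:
X(L, o) = √2*√L (X(L, o) = √(2*L) = √2*√L)
Y(S, U) = 6*U/7 (Y(S, U) = ((U*(-2))*(-3))/7 = (-2*U*(-3))/7 = (6*U)/7 = 6*U/7)
(X(1, 9) + ((1/(K(-2, -1) - 10) + Y(-2, -4)) + 40))² = (√2*√1 + ((1/(-1 - 10) + (6/7)*(-4)) + 40))² = (√2*1 + ((1/(-11) - 24/7) + 40))² = (√2 + ((-1/11 - 24/7) + 40))² = (√2 + (-271/77 + 40))² = (√2 + 2809/77)² = (2809/77 + √2)²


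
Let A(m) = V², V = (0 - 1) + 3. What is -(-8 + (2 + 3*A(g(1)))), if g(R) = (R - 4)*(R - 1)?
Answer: -6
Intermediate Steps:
V = 2 (V = -1 + 3 = 2)
g(R) = (-1 + R)*(-4 + R) (g(R) = (-4 + R)*(-1 + R) = (-1 + R)*(-4 + R))
A(m) = 4 (A(m) = 2² = 4)
-(-8 + (2 + 3*A(g(1)))) = -(-8 + (2 + 3*4)) = -(-8 + (2 + 12)) = -(-8 + 14) = -1*6 = -6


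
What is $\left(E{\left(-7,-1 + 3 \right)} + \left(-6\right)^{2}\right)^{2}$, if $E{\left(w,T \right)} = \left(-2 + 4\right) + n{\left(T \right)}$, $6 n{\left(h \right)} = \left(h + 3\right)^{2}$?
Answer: $\frac{64009}{36} \approx 1778.0$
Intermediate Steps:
$n{\left(h \right)} = \frac{\left(3 + h\right)^{2}}{6}$ ($n{\left(h \right)} = \frac{\left(h + 3\right)^{2}}{6} = \frac{\left(3 + h\right)^{2}}{6}$)
$E{\left(w,T \right)} = 2 + \frac{\left(3 + T\right)^{2}}{6}$ ($E{\left(w,T \right)} = \left(-2 + 4\right) + \frac{\left(3 + T\right)^{2}}{6} = 2 + \frac{\left(3 + T\right)^{2}}{6}$)
$\left(E{\left(-7,-1 + 3 \right)} + \left(-6\right)^{2}\right)^{2} = \left(\left(2 + \frac{\left(3 + \left(-1 + 3\right)\right)^{2}}{6}\right) + \left(-6\right)^{2}\right)^{2} = \left(\left(2 + \frac{\left(3 + 2\right)^{2}}{6}\right) + 36\right)^{2} = \left(\left(2 + \frac{5^{2}}{6}\right) + 36\right)^{2} = \left(\left(2 + \frac{1}{6} \cdot 25\right) + 36\right)^{2} = \left(\left(2 + \frac{25}{6}\right) + 36\right)^{2} = \left(\frac{37}{6} + 36\right)^{2} = \left(\frac{253}{6}\right)^{2} = \frac{64009}{36}$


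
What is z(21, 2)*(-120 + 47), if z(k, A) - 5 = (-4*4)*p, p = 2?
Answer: 1971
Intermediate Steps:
z(k, A) = -27 (z(k, A) = 5 - 4*4*2 = 5 - 16*2 = 5 - 32 = -27)
z(21, 2)*(-120 + 47) = -27*(-120 + 47) = -27*(-73) = 1971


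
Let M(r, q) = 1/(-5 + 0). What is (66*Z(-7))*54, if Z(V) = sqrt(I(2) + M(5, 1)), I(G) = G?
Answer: 10692*sqrt(5)/5 ≈ 4781.6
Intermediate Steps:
M(r, q) = -1/5 (M(r, q) = 1/(-5) = -1/5)
Z(V) = 3*sqrt(5)/5 (Z(V) = sqrt(2 - 1/5) = sqrt(9/5) = 3*sqrt(5)/5)
(66*Z(-7))*54 = (66*(3*sqrt(5)/5))*54 = (198*sqrt(5)/5)*54 = 10692*sqrt(5)/5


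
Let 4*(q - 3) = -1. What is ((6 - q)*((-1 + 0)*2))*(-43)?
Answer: 559/2 ≈ 279.50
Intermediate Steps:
q = 11/4 (q = 3 + (¼)*(-1) = 3 - ¼ = 11/4 ≈ 2.7500)
((6 - q)*((-1 + 0)*2))*(-43) = ((6 - 1*11/4)*((-1 + 0)*2))*(-43) = ((6 - 11/4)*(-1*2))*(-43) = ((13/4)*(-2))*(-43) = -13/2*(-43) = 559/2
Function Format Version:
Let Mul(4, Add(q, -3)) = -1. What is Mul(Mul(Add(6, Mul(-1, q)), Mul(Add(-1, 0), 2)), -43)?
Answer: Rational(559, 2) ≈ 279.50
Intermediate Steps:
q = Rational(11, 4) (q = Add(3, Mul(Rational(1, 4), -1)) = Add(3, Rational(-1, 4)) = Rational(11, 4) ≈ 2.7500)
Mul(Mul(Add(6, Mul(-1, q)), Mul(Add(-1, 0), 2)), -43) = Mul(Mul(Add(6, Mul(-1, Rational(11, 4))), Mul(Add(-1, 0), 2)), -43) = Mul(Mul(Add(6, Rational(-11, 4)), Mul(-1, 2)), -43) = Mul(Mul(Rational(13, 4), -2), -43) = Mul(Rational(-13, 2), -43) = Rational(559, 2)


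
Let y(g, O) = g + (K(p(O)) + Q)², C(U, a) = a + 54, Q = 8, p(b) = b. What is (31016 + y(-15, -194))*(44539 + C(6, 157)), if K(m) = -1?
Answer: 1389487500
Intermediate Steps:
C(U, a) = 54 + a
y(g, O) = 49 + g (y(g, O) = g + (-1 + 8)² = g + 7² = g + 49 = 49 + g)
(31016 + y(-15, -194))*(44539 + C(6, 157)) = (31016 + (49 - 15))*(44539 + (54 + 157)) = (31016 + 34)*(44539 + 211) = 31050*44750 = 1389487500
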